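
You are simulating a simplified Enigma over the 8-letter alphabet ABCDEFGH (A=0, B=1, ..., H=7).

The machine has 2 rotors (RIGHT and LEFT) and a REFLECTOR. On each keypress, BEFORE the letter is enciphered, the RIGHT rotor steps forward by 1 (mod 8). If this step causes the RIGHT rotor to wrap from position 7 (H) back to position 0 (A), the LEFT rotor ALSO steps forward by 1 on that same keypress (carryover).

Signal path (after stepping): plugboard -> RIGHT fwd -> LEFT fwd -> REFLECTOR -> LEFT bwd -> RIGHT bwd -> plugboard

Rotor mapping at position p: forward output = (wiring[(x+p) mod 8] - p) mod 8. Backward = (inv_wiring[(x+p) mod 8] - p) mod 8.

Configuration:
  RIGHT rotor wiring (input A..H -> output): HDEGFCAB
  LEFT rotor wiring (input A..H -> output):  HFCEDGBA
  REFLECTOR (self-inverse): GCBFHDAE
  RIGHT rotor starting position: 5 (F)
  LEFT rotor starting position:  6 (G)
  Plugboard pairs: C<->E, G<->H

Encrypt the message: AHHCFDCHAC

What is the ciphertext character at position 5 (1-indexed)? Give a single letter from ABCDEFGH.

Char 1 ('A'): step: R->6, L=6; A->plug->A->R->C->L->B->refl->C->L'->B->R'->C->plug->E
Char 2 ('H'): step: R->7, L=6; H->plug->G->R->D->L->H->refl->E->L'->E->R'->C->plug->E
Char 3 ('H'): step: R->0, L->7 (L advanced); H->plug->G->R->A->L->B->refl->C->L'->H->R'->A->plug->A
Char 4 ('C'): step: R->1, L=7; C->plug->E->R->B->L->A->refl->G->L'->C->R'->A->plug->A
Char 5 ('F'): step: R->2, L=7; F->plug->F->R->H->L->C->refl->B->L'->A->R'->D->plug->D

D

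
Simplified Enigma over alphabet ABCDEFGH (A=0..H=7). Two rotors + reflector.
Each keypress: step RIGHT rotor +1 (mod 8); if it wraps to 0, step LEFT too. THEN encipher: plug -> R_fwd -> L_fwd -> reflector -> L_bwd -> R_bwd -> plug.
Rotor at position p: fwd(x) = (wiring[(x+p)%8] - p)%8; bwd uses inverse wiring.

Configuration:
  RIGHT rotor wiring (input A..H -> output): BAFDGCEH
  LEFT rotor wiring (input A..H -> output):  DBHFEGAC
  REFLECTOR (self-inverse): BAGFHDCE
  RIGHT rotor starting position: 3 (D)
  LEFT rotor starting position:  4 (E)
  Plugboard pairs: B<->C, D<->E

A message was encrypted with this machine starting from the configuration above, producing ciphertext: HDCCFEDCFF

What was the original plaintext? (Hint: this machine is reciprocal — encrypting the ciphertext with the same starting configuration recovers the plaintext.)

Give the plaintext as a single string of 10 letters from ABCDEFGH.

Answer: BHBDAFCGHG

Derivation:
Char 1 ('H'): step: R->4, L=4; H->plug->H->R->H->L->B->refl->A->L'->A->R'->C->plug->B
Char 2 ('D'): step: R->5, L=4; D->plug->E->R->D->L->G->refl->C->L'->B->R'->H->plug->H
Char 3 ('C'): step: R->6, L=4; C->plug->B->R->B->L->C->refl->G->L'->D->R'->C->plug->B
Char 4 ('C'): step: R->7, L=4; C->plug->B->R->C->L->E->refl->H->L'->E->R'->E->plug->D
Char 5 ('F'): step: R->0, L->5 (L advanced); F->plug->F->R->C->L->F->refl->D->L'->B->R'->A->plug->A
Char 6 ('E'): step: R->1, L=5; E->plug->D->R->F->L->C->refl->G->L'->D->R'->F->plug->F
Char 7 ('D'): step: R->2, L=5; D->plug->E->R->C->L->F->refl->D->L'->B->R'->B->plug->C
Char 8 ('C'): step: R->3, L=5; C->plug->B->R->D->L->G->refl->C->L'->F->R'->G->plug->G
Char 9 ('F'): step: R->4, L=5; F->plug->F->R->E->L->E->refl->H->L'->H->R'->H->plug->H
Char 10 ('F'): step: R->5, L=5; F->plug->F->R->A->L->B->refl->A->L'->G->R'->G->plug->G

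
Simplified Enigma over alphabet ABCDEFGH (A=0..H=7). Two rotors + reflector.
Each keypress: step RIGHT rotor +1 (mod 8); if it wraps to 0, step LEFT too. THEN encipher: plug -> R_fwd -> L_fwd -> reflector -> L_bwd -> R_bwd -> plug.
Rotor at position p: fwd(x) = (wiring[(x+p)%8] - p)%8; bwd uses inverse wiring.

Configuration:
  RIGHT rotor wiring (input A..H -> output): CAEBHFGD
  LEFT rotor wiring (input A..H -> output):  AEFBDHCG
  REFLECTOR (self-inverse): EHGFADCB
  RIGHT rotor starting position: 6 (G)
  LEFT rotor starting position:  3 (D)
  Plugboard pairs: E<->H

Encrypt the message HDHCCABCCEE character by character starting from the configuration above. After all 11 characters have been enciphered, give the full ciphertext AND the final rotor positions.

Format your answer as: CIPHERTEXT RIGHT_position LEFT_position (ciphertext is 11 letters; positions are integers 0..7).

Answer: CHFHDCFBEDB 1 5

Derivation:
Char 1 ('H'): step: R->7, L=3; H->plug->E->R->C->L->E->refl->A->L'->B->R'->C->plug->C
Char 2 ('D'): step: R->0, L->4 (L advanced); D->plug->D->R->B->L->D->refl->F->L'->H->R'->E->plug->H
Char 3 ('H'): step: R->1, L=4; H->plug->E->R->E->L->E->refl->A->L'->F->R'->F->plug->F
Char 4 ('C'): step: R->2, L=4; C->plug->C->R->F->L->A->refl->E->L'->E->R'->E->plug->H
Char 5 ('C'): step: R->3, L=4; C->plug->C->R->C->L->G->refl->C->L'->D->R'->D->plug->D
Char 6 ('A'): step: R->4, L=4; A->plug->A->R->D->L->C->refl->G->L'->C->R'->C->plug->C
Char 7 ('B'): step: R->5, L=4; B->plug->B->R->B->L->D->refl->F->L'->H->R'->F->plug->F
Char 8 ('C'): step: R->6, L=4; C->plug->C->R->E->L->E->refl->A->L'->F->R'->B->plug->B
Char 9 ('C'): step: R->7, L=4; C->plug->C->R->B->L->D->refl->F->L'->H->R'->H->plug->E
Char 10 ('E'): step: R->0, L->5 (L advanced); E->plug->H->R->D->L->D->refl->F->L'->B->R'->D->plug->D
Char 11 ('E'): step: R->1, L=5; E->plug->H->R->B->L->F->refl->D->L'->D->R'->B->plug->B
Final: ciphertext=CHFHDCFBEDB, RIGHT=1, LEFT=5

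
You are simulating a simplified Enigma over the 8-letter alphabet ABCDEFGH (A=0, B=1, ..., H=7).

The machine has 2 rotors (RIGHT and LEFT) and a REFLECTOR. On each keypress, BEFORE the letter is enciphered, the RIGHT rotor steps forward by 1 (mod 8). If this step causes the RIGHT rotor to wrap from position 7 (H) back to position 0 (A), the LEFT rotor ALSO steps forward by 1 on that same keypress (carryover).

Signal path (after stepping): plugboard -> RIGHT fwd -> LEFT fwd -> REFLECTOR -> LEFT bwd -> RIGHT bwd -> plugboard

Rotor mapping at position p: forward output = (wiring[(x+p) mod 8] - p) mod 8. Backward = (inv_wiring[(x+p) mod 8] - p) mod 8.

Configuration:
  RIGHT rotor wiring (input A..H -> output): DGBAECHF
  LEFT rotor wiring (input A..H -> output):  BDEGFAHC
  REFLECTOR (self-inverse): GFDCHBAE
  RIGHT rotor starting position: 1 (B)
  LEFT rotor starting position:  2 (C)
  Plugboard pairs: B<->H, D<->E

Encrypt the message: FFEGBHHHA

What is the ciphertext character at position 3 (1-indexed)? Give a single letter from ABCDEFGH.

Char 1 ('F'): step: R->2, L=2; F->plug->F->R->D->L->G->refl->A->L'->F->R'->E->plug->D
Char 2 ('F'): step: R->3, L=2; F->plug->F->R->A->L->C->refl->D->L'->C->R'->E->plug->D
Char 3 ('E'): step: R->4, L=2; E->plug->D->R->B->L->E->refl->H->L'->G->R'->B->plug->H

H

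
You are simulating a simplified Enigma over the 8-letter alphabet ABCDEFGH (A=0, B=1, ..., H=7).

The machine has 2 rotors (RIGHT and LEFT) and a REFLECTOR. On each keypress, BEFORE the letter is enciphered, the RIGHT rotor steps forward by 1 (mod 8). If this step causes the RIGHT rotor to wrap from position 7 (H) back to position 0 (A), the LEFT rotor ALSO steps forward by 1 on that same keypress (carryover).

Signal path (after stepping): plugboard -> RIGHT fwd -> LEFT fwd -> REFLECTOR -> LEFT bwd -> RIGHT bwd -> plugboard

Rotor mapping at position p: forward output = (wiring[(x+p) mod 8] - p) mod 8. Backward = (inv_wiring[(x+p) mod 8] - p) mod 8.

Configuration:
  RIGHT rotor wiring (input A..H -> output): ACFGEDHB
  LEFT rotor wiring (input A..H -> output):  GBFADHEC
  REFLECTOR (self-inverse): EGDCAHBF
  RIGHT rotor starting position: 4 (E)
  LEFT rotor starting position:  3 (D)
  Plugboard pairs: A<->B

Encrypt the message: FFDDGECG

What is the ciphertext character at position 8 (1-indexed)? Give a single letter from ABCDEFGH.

Char 1 ('F'): step: R->5, L=3; F->plug->F->R->A->L->F->refl->H->L'->E->R'->C->plug->C
Char 2 ('F'): step: R->6, L=3; F->plug->F->R->A->L->F->refl->H->L'->E->R'->D->plug->D
Char 3 ('D'): step: R->7, L=3; D->plug->D->R->G->L->G->refl->B->L'->D->R'->C->plug->C
Char 4 ('D'): step: R->0, L->4 (L advanced); D->plug->D->R->G->L->B->refl->G->L'->D->R'->F->plug->F
Char 5 ('G'): step: R->1, L=4; G->plug->G->R->A->L->H->refl->F->L'->F->R'->C->plug->C
Char 6 ('E'): step: R->2, L=4; E->plug->E->R->F->L->F->refl->H->L'->A->R'->H->plug->H
Char 7 ('C'): step: R->3, L=4; C->plug->C->R->A->L->H->refl->F->L'->F->R'->F->plug->F
Char 8 ('G'): step: R->4, L=4; G->plug->G->R->B->L->D->refl->C->L'->E->R'->E->plug->E

E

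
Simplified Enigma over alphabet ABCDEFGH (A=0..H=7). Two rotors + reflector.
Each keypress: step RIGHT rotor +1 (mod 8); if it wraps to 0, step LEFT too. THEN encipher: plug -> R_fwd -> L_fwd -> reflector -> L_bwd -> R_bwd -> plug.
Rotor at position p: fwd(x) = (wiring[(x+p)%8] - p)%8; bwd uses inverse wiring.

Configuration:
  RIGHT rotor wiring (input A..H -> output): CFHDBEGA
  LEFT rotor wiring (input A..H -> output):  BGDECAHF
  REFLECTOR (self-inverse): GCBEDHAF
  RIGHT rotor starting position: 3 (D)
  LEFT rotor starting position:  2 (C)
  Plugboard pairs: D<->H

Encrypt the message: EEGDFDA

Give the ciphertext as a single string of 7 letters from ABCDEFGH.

Char 1 ('E'): step: R->4, L=2; E->plug->E->R->G->L->H->refl->F->L'->E->R'->D->plug->H
Char 2 ('E'): step: R->5, L=2; E->plug->E->R->A->L->B->refl->C->L'->B->R'->B->plug->B
Char 3 ('G'): step: R->6, L=2; G->plug->G->R->D->L->G->refl->A->L'->C->R'->B->plug->B
Char 4 ('D'): step: R->7, L=2; D->plug->H->R->H->L->E->refl->D->L'->F->R'->G->plug->G
Char 5 ('F'): step: R->0, L->3 (L advanced); F->plug->F->R->E->L->C->refl->B->L'->A->R'->H->plug->D
Char 6 ('D'): step: R->1, L=3; D->plug->H->R->B->L->H->refl->F->L'->C->R'->C->plug->C
Char 7 ('A'): step: R->2, L=3; A->plug->A->R->F->L->G->refl->A->L'->H->R'->C->plug->C

Answer: HBBGDCC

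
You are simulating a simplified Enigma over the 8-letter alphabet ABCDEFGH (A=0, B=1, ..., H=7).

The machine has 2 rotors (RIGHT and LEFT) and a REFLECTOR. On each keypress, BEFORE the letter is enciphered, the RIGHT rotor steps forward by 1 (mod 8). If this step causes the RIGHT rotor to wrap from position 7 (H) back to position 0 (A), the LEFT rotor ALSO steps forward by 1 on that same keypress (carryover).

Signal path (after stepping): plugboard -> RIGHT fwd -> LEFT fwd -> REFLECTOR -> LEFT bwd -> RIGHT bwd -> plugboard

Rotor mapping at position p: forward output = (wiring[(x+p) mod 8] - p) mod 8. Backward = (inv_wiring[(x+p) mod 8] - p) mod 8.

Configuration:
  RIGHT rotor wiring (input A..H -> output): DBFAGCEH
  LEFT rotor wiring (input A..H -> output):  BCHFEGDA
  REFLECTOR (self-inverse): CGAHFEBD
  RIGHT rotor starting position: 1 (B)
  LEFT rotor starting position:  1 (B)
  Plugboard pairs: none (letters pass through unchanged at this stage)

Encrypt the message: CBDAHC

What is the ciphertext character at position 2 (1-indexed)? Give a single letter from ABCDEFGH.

Char 1 ('C'): step: R->2, L=1; C->plug->C->R->E->L->F->refl->E->L'->C->R'->E->plug->E
Char 2 ('B'): step: R->3, L=1; B->plug->B->R->D->L->D->refl->H->L'->G->R'->G->plug->G

G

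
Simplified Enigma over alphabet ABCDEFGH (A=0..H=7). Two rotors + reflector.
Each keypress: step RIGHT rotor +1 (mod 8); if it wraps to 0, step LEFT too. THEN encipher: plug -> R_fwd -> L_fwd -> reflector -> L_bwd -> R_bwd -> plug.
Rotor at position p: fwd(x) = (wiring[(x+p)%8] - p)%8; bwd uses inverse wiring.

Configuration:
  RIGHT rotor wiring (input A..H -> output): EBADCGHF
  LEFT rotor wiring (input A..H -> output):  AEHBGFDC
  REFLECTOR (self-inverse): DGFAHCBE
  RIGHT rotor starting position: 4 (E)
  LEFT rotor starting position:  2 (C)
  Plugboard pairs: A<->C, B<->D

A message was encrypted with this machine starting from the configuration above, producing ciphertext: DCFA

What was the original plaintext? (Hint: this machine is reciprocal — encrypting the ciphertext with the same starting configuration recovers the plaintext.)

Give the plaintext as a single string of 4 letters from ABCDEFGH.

Answer: CEDF

Derivation:
Char 1 ('D'): step: R->5, L=2; D->plug->B->R->C->L->E->refl->H->L'->B->R'->A->plug->C
Char 2 ('C'): step: R->6, L=2; C->plug->A->R->B->L->H->refl->E->L'->C->R'->E->plug->E
Char 3 ('F'): step: R->7, L=2; F->plug->F->R->D->L->D->refl->A->L'->F->R'->B->plug->D
Char 4 ('A'): step: R->0, L->3 (L advanced); A->plug->C->R->A->L->G->refl->B->L'->G->R'->F->plug->F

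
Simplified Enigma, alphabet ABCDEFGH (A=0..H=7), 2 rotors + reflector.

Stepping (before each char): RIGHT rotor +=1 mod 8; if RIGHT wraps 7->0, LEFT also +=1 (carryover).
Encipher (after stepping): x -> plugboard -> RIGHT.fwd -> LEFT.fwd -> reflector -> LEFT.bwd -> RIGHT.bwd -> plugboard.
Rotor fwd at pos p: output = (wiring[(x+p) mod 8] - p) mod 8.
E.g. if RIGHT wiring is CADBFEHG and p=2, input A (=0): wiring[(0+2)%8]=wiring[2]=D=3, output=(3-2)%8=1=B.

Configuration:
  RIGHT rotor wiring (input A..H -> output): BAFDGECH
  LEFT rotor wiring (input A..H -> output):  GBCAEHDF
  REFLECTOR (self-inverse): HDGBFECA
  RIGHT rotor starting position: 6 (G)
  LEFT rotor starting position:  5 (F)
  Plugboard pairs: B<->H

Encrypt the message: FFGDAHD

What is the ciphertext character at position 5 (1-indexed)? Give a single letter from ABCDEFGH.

Char 1 ('F'): step: R->7, L=5; F->plug->F->R->H->L->H->refl->A->L'->C->R'->B->plug->H
Char 2 ('F'): step: R->0, L->6 (L advanced); F->plug->F->R->E->L->E->refl->F->L'->A->R'->B->plug->H
Char 3 ('G'): step: R->1, L=6; G->plug->G->R->G->L->G->refl->C->L'->F->R'->D->plug->D
Char 4 ('D'): step: R->2, L=6; D->plug->D->R->C->L->A->refl->H->L'->B->R'->B->plug->H
Char 5 ('A'): step: R->3, L=6; A->plug->A->R->A->L->F->refl->E->L'->E->R'->E->plug->E

E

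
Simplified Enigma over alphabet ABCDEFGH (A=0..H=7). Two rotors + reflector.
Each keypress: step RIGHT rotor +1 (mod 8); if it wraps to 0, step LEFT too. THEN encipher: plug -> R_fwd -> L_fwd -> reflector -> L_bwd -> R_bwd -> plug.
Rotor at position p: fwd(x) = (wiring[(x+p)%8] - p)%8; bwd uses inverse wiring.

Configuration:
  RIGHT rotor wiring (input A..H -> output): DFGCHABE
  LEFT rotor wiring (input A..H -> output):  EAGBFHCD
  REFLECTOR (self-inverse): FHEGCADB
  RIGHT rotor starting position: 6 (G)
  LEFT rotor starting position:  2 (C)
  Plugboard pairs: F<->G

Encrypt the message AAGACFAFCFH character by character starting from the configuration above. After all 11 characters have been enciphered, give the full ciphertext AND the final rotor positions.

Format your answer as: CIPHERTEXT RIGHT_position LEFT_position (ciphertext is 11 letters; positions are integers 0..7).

Char 1 ('A'): step: R->7, L=2; A->plug->A->R->F->L->B->refl->H->L'->B->R'->G->plug->F
Char 2 ('A'): step: R->0, L->3 (L advanced); A->plug->A->R->D->L->H->refl->B->L'->F->R'->B->plug->B
Char 3 ('G'): step: R->1, L=3; G->plug->F->R->A->L->G->refl->D->L'->H->R'->E->plug->E
Char 4 ('A'): step: R->2, L=3; A->plug->A->R->E->L->A->refl->F->L'->G->R'->D->plug->D
Char 5 ('C'): step: R->3, L=3; C->plug->C->R->F->L->B->refl->H->L'->D->R'->H->plug->H
Char 6 ('F'): step: R->4, L=3; F->plug->G->R->C->L->E->refl->C->L'->B->R'->F->plug->G
Char 7 ('A'): step: R->5, L=3; A->plug->A->R->D->L->H->refl->B->L'->F->R'->G->plug->F
Char 8 ('F'): step: R->6, L=3; F->plug->G->R->B->L->C->refl->E->L'->C->R'->H->plug->H
Char 9 ('C'): step: R->7, L=3; C->plug->C->R->G->L->F->refl->A->L'->E->R'->B->plug->B
Char 10 ('F'): step: R->0, L->4 (L advanced); F->plug->G->R->B->L->D->refl->G->L'->C->R'->D->plug->D
Char 11 ('H'): step: R->1, L=4; H->plug->H->R->C->L->G->refl->D->L'->B->R'->C->plug->C
Final: ciphertext=FBEDHGFHBDC, RIGHT=1, LEFT=4

Answer: FBEDHGFHBDC 1 4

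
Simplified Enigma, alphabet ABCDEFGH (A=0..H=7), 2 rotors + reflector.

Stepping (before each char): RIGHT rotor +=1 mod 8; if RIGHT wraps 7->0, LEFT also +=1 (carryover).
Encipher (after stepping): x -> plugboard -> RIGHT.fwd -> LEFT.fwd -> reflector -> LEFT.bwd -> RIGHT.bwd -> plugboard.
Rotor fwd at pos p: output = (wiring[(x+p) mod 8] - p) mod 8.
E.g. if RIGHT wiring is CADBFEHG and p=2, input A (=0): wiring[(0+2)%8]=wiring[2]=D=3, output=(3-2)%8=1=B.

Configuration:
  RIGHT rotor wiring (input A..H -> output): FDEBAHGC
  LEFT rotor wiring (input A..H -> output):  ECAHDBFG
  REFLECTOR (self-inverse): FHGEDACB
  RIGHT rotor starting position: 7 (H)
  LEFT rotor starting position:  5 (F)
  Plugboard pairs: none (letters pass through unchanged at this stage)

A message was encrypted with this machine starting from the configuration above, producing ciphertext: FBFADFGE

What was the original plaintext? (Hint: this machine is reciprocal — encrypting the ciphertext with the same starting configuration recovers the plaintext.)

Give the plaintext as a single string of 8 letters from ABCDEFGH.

Answer: BDDHEHBC

Derivation:
Char 1 ('F'): step: R->0, L->6 (L advanced); F->plug->F->R->H->L->D->refl->E->L'->D->R'->B->plug->B
Char 2 ('B'): step: R->1, L=6; B->plug->B->R->D->L->E->refl->D->L'->H->R'->D->plug->D
Char 3 ('F'): step: R->2, L=6; F->plug->F->R->A->L->H->refl->B->L'->F->R'->D->plug->D
Char 4 ('A'): step: R->3, L=6; A->plug->A->R->G->L->F->refl->A->L'->B->R'->H->plug->H
Char 5 ('D'): step: R->4, L=6; D->plug->D->R->G->L->F->refl->A->L'->B->R'->E->plug->E
Char 6 ('F'): step: R->5, L=6; F->plug->F->R->H->L->D->refl->E->L'->D->R'->H->plug->H
Char 7 ('G'): step: R->6, L=6; G->plug->G->R->C->L->G->refl->C->L'->E->R'->B->plug->B
Char 8 ('E'): step: R->7, L=6; E->plug->E->R->C->L->G->refl->C->L'->E->R'->C->plug->C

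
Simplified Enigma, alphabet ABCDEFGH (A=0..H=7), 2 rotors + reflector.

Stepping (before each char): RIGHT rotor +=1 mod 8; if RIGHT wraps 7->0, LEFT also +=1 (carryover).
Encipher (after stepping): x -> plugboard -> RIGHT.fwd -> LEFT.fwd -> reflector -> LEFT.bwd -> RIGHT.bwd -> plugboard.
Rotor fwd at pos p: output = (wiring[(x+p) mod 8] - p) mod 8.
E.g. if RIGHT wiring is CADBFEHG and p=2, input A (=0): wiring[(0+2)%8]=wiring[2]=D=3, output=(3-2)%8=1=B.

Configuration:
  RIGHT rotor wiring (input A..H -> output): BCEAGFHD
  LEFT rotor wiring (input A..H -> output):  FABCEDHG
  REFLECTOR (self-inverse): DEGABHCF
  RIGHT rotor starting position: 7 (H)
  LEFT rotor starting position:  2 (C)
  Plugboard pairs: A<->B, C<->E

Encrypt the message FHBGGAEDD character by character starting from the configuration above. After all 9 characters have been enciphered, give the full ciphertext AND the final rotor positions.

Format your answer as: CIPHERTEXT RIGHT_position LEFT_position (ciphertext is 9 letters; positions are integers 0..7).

Char 1 ('F'): step: R->0, L->3 (L advanced); F->plug->F->R->F->L->C->refl->G->L'->H->R'->G->plug->G
Char 2 ('H'): step: R->1, L=3; H->plug->H->R->A->L->H->refl->F->L'->G->R'->F->plug->F
Char 3 ('B'): step: R->2, L=3; B->plug->A->R->C->L->A->refl->D->L'->E->R'->C->plug->E
Char 4 ('G'): step: R->3, L=3; G->plug->G->R->H->L->G->refl->C->L'->F->R'->A->plug->B
Char 5 ('G'): step: R->4, L=3; G->plug->G->R->A->L->H->refl->F->L'->G->R'->F->plug->F
Char 6 ('A'): step: R->5, L=3; A->plug->B->R->C->L->A->refl->D->L'->E->R'->D->plug->D
Char 7 ('E'): step: R->6, L=3; E->plug->C->R->D->L->E->refl->B->L'->B->R'->A->plug->B
Char 8 ('D'): step: R->7, L=3; D->plug->D->R->F->L->C->refl->G->L'->H->R'->F->plug->F
Char 9 ('D'): step: R->0, L->4 (L advanced); D->plug->D->R->A->L->A->refl->D->L'->C->R'->B->plug->A
Final: ciphertext=GFEBFDBFA, RIGHT=0, LEFT=4

Answer: GFEBFDBFA 0 4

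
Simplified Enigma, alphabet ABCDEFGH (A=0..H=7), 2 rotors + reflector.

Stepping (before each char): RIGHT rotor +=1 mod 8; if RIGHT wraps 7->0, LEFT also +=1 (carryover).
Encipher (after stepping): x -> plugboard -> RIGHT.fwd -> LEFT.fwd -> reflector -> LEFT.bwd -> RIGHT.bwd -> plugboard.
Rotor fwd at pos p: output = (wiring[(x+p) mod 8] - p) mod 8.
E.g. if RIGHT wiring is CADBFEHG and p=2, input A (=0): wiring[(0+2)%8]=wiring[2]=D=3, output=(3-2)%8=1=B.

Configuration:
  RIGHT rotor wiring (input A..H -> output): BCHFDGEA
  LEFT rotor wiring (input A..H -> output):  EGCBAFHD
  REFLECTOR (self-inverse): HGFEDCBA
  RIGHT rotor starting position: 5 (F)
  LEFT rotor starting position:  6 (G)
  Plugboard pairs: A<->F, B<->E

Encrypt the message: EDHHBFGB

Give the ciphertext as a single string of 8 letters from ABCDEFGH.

Answer: HEBAGGCH

Derivation:
Char 1 ('E'): step: R->6, L=6; E->plug->B->R->C->L->G->refl->B->L'->A->R'->H->plug->H
Char 2 ('D'): step: R->7, L=6; D->plug->D->R->A->L->B->refl->G->L'->C->R'->B->plug->E
Char 3 ('H'): step: R->0, L->7 (L advanced); H->plug->H->R->A->L->E->refl->D->L'->D->R'->E->plug->B
Char 4 ('H'): step: R->1, L=7; H->plug->H->R->A->L->E->refl->D->L'->D->R'->F->plug->A
Char 5 ('B'): step: R->2, L=7; B->plug->E->R->C->L->H->refl->A->L'->H->R'->G->plug->G
Char 6 ('F'): step: R->3, L=7; F->plug->A->R->C->L->H->refl->A->L'->H->R'->G->plug->G
Char 7 ('G'): step: R->4, L=7; G->plug->G->R->D->L->D->refl->E->L'->A->R'->C->plug->C
Char 8 ('B'): step: R->5, L=7; B->plug->E->R->F->L->B->refl->G->L'->G->R'->H->plug->H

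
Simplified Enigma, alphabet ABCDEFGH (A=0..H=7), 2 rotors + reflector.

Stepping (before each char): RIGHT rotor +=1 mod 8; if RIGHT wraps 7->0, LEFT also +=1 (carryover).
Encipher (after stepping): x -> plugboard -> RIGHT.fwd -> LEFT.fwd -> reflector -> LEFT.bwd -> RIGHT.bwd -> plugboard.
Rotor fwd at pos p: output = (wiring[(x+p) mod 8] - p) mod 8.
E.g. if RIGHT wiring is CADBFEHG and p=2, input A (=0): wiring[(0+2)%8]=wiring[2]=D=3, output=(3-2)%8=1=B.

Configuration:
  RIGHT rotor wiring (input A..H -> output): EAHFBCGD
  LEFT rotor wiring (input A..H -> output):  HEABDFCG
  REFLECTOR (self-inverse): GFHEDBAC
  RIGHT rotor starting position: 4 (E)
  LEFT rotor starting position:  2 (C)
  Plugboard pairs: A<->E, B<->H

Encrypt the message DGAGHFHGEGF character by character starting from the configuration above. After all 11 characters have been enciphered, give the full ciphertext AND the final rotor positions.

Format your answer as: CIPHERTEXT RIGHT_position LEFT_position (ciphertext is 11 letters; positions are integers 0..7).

Char 1 ('D'): step: R->5, L=2; D->plug->D->R->H->L->C->refl->H->L'->B->R'->B->plug->H
Char 2 ('G'): step: R->6, L=2; G->plug->G->R->D->L->D->refl->E->L'->F->R'->B->plug->H
Char 3 ('A'): step: R->7, L=2; A->plug->E->R->G->L->F->refl->B->L'->C->R'->F->plug->F
Char 4 ('G'): step: R->0, L->3 (L advanced); G->plug->G->R->G->L->B->refl->F->L'->H->R'->C->plug->C
Char 5 ('H'): step: R->1, L=3; H->plug->B->R->G->L->B->refl->F->L'->H->R'->A->plug->E
Char 6 ('F'): step: R->2, L=3; F->plug->F->R->B->L->A->refl->G->L'->A->R'->D->plug->D
Char 7 ('H'): step: R->3, L=3; H->plug->B->R->G->L->B->refl->F->L'->H->R'->C->plug->C
Char 8 ('G'): step: R->4, L=3; G->plug->G->R->D->L->H->refl->C->L'->C->R'->C->plug->C
Char 9 ('E'): step: R->5, L=3; E->plug->A->R->F->L->E->refl->D->L'->E->R'->H->plug->B
Char 10 ('G'): step: R->6, L=3; G->plug->G->R->D->L->H->refl->C->L'->C->R'->D->plug->D
Char 11 ('F'): step: R->7, L=3; F->plug->F->R->C->L->C->refl->H->L'->D->R'->G->plug->G
Final: ciphertext=HHFCEDCCBDG, RIGHT=7, LEFT=3

Answer: HHFCEDCCBDG 7 3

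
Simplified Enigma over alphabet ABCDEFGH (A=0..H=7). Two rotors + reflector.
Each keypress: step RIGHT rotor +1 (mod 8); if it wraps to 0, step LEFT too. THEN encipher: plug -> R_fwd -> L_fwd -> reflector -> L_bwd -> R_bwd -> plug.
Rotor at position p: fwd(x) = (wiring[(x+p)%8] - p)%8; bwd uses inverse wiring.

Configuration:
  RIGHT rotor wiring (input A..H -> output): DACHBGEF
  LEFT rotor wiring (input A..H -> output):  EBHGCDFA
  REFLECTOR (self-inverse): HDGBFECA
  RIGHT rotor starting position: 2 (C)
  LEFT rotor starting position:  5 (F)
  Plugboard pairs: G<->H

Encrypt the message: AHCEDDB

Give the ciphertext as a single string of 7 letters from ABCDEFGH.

Char 1 ('A'): step: R->3, L=5; A->plug->A->R->E->L->E->refl->F->L'->H->R'->H->plug->G
Char 2 ('H'): step: R->4, L=5; H->plug->G->R->G->L->B->refl->D->L'->C->R'->B->plug->B
Char 3 ('C'): step: R->5, L=5; C->plug->C->R->A->L->G->refl->C->L'->F->R'->F->plug->F
Char 4 ('E'): step: R->6, L=5; E->plug->E->R->E->L->E->refl->F->L'->H->R'->B->plug->B
Char 5 ('D'): step: R->7, L=5; D->plug->D->R->D->L->H->refl->A->L'->B->R'->C->plug->C
Char 6 ('D'): step: R->0, L->6 (L advanced); D->plug->D->R->H->L->F->refl->E->L'->G->R'->F->plug->F
Char 7 ('B'): step: R->1, L=6; B->plug->B->R->B->L->C->refl->G->L'->C->R'->H->plug->G

Answer: GBFBCFG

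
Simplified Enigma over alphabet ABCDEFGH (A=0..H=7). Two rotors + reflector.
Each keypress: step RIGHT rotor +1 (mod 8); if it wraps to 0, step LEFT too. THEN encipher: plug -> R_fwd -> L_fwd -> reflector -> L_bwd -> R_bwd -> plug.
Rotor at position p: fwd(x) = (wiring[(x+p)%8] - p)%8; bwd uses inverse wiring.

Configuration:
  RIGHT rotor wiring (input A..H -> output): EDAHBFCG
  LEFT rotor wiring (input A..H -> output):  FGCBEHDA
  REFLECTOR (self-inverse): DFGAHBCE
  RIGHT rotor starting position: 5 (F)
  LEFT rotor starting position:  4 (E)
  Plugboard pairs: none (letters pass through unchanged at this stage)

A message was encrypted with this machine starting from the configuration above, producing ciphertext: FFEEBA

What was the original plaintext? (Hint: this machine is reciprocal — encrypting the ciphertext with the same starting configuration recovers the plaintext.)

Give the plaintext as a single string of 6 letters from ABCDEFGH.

Char 1 ('F'): step: R->6, L=4; F->plug->F->R->B->L->D->refl->A->L'->A->R'->B->plug->B
Char 2 ('F'): step: R->7, L=4; F->plug->F->R->C->L->H->refl->E->L'->D->R'->H->plug->H
Char 3 ('E'): step: R->0, L->5 (L advanced); E->plug->E->R->B->L->G->refl->C->L'->A->R'->C->plug->C
Char 4 ('E'): step: R->1, L=5; E->plug->E->R->E->L->B->refl->F->L'->F->R'->G->plug->G
Char 5 ('B'): step: R->2, L=5; B->plug->B->R->F->L->F->refl->B->L'->E->R'->F->plug->F
Char 6 ('A'): step: R->3, L=5; A->plug->A->R->E->L->B->refl->F->L'->F->R'->H->plug->H

Answer: BHCGFH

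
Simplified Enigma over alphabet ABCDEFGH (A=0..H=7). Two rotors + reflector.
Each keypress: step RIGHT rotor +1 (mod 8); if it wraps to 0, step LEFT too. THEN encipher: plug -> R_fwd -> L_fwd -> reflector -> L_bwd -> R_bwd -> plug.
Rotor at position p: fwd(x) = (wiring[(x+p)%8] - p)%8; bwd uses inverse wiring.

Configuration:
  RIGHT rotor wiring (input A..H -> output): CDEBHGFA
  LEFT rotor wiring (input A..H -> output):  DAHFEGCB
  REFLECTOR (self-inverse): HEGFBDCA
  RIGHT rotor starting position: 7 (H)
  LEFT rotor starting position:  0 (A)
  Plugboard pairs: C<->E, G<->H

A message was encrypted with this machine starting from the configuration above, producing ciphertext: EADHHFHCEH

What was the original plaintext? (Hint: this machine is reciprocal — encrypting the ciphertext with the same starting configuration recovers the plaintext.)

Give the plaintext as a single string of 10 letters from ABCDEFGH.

Answer: BCCACAADHA

Derivation:
Char 1 ('E'): step: R->0, L->1 (L advanced); E->plug->C->R->E->L->F->refl->D->L'->D->R'->B->plug->B
Char 2 ('A'): step: R->1, L=1; A->plug->A->R->C->L->E->refl->B->L'->F->R'->E->plug->C
Char 3 ('D'): step: R->2, L=1; D->plug->D->R->E->L->F->refl->D->L'->D->R'->E->plug->C
Char 4 ('H'): step: R->3, L=1; H->plug->G->R->A->L->H->refl->A->L'->G->R'->A->plug->A
Char 5 ('H'): step: R->4, L=1; H->plug->G->R->A->L->H->refl->A->L'->G->R'->E->plug->C
Char 6 ('F'): step: R->5, L=1; F->plug->F->R->H->L->C->refl->G->L'->B->R'->A->plug->A
Char 7 ('H'): step: R->6, L=1; H->plug->G->R->B->L->G->refl->C->L'->H->R'->A->plug->A
Char 8 ('C'): step: R->7, L=1; C->plug->E->R->C->L->E->refl->B->L'->F->R'->D->plug->D
Char 9 ('E'): step: R->0, L->2 (L advanced); E->plug->C->R->E->L->A->refl->H->L'->F->R'->G->plug->H
Char 10 ('H'): step: R->1, L=2; H->plug->G->R->H->L->G->refl->C->L'->C->R'->A->plug->A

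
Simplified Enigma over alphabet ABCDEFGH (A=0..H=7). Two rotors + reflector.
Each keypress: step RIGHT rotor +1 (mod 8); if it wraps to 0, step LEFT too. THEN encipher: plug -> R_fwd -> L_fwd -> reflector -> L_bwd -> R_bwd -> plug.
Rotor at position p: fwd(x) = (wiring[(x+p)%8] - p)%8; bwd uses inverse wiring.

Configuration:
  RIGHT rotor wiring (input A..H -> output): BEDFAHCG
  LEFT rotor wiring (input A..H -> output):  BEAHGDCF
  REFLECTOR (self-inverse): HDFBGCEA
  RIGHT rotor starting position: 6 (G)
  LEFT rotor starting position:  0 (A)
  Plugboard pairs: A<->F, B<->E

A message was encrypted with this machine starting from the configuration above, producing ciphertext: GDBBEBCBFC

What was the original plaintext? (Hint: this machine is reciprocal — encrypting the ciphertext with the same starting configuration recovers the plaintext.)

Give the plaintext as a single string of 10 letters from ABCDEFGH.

Char 1 ('G'): step: R->7, L=0; G->plug->G->R->A->L->B->refl->D->L'->F->R'->C->plug->C
Char 2 ('D'): step: R->0, L->1 (L advanced); D->plug->D->R->F->L->B->refl->D->L'->A->R'->E->plug->B
Char 3 ('B'): step: R->1, L=1; B->plug->E->R->G->L->E->refl->G->L'->C->R'->B->plug->E
Char 4 ('B'): step: R->2, L=1; B->plug->E->R->A->L->D->refl->B->L'->F->R'->D->plug->D
Char 5 ('E'): step: R->3, L=1; E->plug->B->R->F->L->B->refl->D->L'->A->R'->H->plug->H
Char 6 ('B'): step: R->4, L=1; B->plug->E->R->F->L->B->refl->D->L'->A->R'->F->plug->A
Char 7 ('C'): step: R->5, L=1; C->plug->C->R->B->L->H->refl->A->L'->H->R'->E->plug->B
Char 8 ('B'): step: R->6, L=1; B->plug->E->R->F->L->B->refl->D->L'->A->R'->B->plug->E
Char 9 ('F'): step: R->7, L=1; F->plug->A->R->H->L->A->refl->H->L'->B->R'->F->plug->A
Char 10 ('C'): step: R->0, L->2 (L advanced); C->plug->C->R->D->L->B->refl->D->L'->F->R'->D->plug->D

Answer: CBEDHABEAD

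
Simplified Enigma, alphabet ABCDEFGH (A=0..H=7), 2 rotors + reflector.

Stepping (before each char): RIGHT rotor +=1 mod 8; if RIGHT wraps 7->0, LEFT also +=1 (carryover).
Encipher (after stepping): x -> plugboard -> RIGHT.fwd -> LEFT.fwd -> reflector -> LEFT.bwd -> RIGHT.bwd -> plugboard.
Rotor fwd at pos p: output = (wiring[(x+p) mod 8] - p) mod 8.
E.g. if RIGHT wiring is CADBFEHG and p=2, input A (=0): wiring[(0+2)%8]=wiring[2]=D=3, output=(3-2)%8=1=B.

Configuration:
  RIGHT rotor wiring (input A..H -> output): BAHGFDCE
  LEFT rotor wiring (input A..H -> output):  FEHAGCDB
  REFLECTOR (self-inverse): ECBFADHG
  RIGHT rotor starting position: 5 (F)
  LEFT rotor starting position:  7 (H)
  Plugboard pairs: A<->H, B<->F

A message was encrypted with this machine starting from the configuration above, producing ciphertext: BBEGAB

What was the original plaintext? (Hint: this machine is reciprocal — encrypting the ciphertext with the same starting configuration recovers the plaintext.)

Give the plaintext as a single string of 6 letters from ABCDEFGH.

Answer: HFCBEC

Derivation:
Char 1 ('B'): step: R->6, L=7; B->plug->F->R->A->L->C->refl->B->L'->E->R'->A->plug->H
Char 2 ('B'): step: R->7, L=7; B->plug->F->R->G->L->D->refl->F->L'->C->R'->B->plug->F
Char 3 ('E'): step: R->0, L->0 (L advanced); E->plug->E->R->F->L->C->refl->B->L'->H->R'->C->plug->C
Char 4 ('G'): step: R->1, L=0; G->plug->G->R->D->L->A->refl->E->L'->B->R'->F->plug->B
Char 5 ('A'): step: R->2, L=0; A->plug->H->R->G->L->D->refl->F->L'->A->R'->E->plug->E
Char 6 ('B'): step: R->3, L=0; B->plug->F->R->G->L->D->refl->F->L'->A->R'->C->plug->C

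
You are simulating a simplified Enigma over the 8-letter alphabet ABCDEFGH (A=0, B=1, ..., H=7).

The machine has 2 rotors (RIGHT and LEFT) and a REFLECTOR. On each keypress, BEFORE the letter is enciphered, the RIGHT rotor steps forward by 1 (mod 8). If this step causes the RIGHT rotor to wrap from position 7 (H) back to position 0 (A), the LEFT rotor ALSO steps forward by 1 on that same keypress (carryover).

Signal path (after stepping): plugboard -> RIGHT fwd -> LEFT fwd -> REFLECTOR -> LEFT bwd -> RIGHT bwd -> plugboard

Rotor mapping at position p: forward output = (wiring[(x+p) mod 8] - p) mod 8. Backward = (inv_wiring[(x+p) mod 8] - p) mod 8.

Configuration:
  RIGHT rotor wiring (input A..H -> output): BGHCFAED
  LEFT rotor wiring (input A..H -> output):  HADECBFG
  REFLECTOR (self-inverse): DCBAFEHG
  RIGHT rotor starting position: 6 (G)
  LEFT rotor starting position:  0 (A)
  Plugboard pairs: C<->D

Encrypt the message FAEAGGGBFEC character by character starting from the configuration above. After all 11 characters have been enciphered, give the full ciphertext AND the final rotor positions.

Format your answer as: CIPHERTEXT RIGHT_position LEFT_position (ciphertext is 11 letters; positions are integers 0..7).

Char 1 ('F'): step: R->7, L=0; F->plug->F->R->G->L->F->refl->E->L'->D->R'->E->plug->E
Char 2 ('A'): step: R->0, L->1 (L advanced); A->plug->A->R->B->L->C->refl->B->L'->D->R'->H->plug->H
Char 3 ('E'): step: R->1, L=1; E->plug->E->R->H->L->G->refl->H->L'->A->R'->H->plug->H
Char 4 ('A'): step: R->2, L=1; A->plug->A->R->F->L->E->refl->F->L'->G->R'->D->plug->C
Char 5 ('G'): step: R->3, L=1; G->plug->G->R->D->L->B->refl->C->L'->B->R'->D->plug->C
Char 6 ('G'): step: R->4, L=1; G->plug->G->R->D->L->B->refl->C->L'->B->R'->A->plug->A
Char 7 ('G'): step: R->5, L=1; G->plug->G->R->F->L->E->refl->F->L'->G->R'->C->plug->D
Char 8 ('B'): step: R->6, L=1; B->plug->B->R->F->L->E->refl->F->L'->G->R'->A->plug->A
Char 9 ('F'): step: R->7, L=1; F->plug->F->R->G->L->F->refl->E->L'->F->R'->H->plug->H
Char 10 ('E'): step: R->0, L->2 (L advanced); E->plug->E->R->F->L->E->refl->F->L'->G->R'->B->plug->B
Char 11 ('C'): step: R->1, L=2; C->plug->D->R->E->L->D->refl->A->L'->C->R'->G->plug->G
Final: ciphertext=EHHCCADAHBG, RIGHT=1, LEFT=2

Answer: EHHCCADAHBG 1 2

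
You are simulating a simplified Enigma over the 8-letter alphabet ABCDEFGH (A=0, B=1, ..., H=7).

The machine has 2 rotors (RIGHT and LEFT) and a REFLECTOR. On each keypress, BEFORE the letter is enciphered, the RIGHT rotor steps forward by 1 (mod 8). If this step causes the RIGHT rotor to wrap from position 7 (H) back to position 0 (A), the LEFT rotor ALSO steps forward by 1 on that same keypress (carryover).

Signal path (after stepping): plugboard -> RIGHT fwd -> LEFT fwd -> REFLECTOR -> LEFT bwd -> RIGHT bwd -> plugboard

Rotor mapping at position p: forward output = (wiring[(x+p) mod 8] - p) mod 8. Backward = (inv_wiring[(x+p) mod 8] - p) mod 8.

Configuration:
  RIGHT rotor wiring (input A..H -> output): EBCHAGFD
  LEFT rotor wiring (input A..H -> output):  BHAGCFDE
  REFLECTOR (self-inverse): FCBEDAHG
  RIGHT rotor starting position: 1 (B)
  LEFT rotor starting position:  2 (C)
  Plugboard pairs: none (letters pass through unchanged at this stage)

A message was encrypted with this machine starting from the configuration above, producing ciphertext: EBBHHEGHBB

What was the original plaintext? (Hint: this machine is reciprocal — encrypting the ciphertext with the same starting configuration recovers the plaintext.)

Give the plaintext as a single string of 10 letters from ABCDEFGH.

Char 1 ('E'): step: R->2, L=2; E->plug->E->R->D->L->D->refl->E->L'->B->R'->F->plug->F
Char 2 ('B'): step: R->3, L=2; B->plug->B->R->F->L->C->refl->B->L'->E->R'->A->plug->A
Char 3 ('B'): step: R->4, L=2; B->plug->B->R->C->L->A->refl->F->L'->H->R'->D->plug->D
Char 4 ('H'): step: R->5, L=2; H->plug->H->R->D->L->D->refl->E->L'->B->R'->A->plug->A
Char 5 ('H'): step: R->6, L=2; H->plug->H->R->A->L->G->refl->H->L'->G->R'->C->plug->C
Char 6 ('E'): step: R->7, L=2; E->plug->E->R->A->L->G->refl->H->L'->G->R'->H->plug->H
Char 7 ('G'): step: R->0, L->3 (L advanced); G->plug->G->R->F->L->G->refl->H->L'->B->R'->B->plug->B
Char 8 ('H'): step: R->1, L=3; H->plug->H->R->D->L->A->refl->F->L'->H->R'->D->plug->D
Char 9 ('B'): step: R->2, L=3; B->plug->B->R->F->L->G->refl->H->L'->B->R'->F->plug->F
Char 10 ('B'): step: R->3, L=3; B->plug->B->R->F->L->G->refl->H->L'->B->R'->F->plug->F

Answer: FADACHBDFF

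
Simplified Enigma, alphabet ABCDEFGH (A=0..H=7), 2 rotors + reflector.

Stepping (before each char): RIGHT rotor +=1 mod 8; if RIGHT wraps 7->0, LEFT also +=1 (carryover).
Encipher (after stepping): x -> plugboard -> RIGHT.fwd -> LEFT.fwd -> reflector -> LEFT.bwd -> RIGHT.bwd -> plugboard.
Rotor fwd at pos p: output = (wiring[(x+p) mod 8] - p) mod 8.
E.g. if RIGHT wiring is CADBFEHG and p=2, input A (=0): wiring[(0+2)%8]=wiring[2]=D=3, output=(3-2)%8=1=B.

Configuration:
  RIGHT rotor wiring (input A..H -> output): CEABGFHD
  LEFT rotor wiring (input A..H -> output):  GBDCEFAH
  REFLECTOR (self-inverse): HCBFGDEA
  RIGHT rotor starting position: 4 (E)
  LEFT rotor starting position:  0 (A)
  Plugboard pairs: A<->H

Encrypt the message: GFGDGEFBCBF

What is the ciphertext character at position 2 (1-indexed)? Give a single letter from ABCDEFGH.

Char 1 ('G'): step: R->5, L=0; G->plug->G->R->E->L->E->refl->G->L'->A->R'->A->plug->H
Char 2 ('F'): step: R->6, L=0; F->plug->F->R->D->L->C->refl->B->L'->B->R'->A->plug->H

H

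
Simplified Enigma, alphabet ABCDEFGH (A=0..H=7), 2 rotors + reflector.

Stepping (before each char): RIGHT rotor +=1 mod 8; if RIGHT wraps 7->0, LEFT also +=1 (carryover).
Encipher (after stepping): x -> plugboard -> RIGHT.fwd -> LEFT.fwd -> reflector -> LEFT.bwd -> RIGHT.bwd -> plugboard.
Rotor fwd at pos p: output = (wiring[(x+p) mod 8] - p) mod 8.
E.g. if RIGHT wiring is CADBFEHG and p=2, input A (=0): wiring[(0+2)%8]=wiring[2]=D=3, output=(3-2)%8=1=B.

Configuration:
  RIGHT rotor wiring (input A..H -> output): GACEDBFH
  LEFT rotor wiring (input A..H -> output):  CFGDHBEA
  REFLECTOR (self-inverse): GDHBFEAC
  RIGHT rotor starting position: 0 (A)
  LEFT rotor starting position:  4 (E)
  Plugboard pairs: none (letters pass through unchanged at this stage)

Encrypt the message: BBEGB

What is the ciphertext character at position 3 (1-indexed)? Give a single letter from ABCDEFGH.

Char 1 ('B'): step: R->1, L=4; B->plug->B->R->B->L->F->refl->E->L'->D->R'->C->plug->C
Char 2 ('B'): step: R->2, L=4; B->plug->B->R->C->L->A->refl->G->L'->E->R'->G->plug->G
Char 3 ('E'): step: R->3, L=4; E->plug->E->R->E->L->G->refl->A->L'->C->R'->D->plug->D

D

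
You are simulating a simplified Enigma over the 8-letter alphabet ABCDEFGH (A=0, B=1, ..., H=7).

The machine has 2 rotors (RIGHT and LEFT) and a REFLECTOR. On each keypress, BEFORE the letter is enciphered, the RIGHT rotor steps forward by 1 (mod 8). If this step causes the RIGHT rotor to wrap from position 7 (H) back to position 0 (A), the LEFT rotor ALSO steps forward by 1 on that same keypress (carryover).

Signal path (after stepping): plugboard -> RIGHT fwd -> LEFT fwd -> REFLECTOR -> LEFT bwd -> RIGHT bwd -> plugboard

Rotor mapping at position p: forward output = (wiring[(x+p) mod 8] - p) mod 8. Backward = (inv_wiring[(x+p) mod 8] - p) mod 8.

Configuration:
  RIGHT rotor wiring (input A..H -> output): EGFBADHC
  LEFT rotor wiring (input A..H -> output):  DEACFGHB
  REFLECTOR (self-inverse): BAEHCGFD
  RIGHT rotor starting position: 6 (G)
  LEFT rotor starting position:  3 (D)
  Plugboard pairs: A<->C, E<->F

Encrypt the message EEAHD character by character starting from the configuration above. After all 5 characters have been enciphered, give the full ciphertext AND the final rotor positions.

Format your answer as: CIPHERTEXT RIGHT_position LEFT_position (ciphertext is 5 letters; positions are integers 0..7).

Char 1 ('E'): step: R->7, L=3; E->plug->F->R->B->L->C->refl->E->L'->D->R'->A->plug->C
Char 2 ('E'): step: R->0, L->4 (L advanced); E->plug->F->R->D->L->F->refl->G->L'->H->R'->G->plug->G
Char 3 ('A'): step: R->1, L=4; A->plug->C->R->A->L->B->refl->A->L'->F->R'->A->plug->C
Char 4 ('H'): step: R->2, L=4; H->plug->H->R->E->L->H->refl->D->L'->C->R'->G->plug->G
Char 5 ('D'): step: R->3, L=4; D->plug->D->R->E->L->H->refl->D->L'->C->R'->H->plug->H
Final: ciphertext=CGCGH, RIGHT=3, LEFT=4

Answer: CGCGH 3 4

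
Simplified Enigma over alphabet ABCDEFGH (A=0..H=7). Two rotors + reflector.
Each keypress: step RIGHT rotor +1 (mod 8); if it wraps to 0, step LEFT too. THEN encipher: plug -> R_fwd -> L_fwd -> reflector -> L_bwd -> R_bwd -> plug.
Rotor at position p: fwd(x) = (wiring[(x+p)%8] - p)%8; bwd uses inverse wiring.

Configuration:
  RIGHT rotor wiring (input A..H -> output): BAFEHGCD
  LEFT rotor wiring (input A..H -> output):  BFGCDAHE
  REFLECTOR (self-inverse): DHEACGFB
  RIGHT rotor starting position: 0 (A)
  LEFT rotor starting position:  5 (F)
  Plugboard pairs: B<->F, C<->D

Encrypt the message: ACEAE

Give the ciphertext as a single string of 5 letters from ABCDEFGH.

Char 1 ('A'): step: R->1, L=5; A->plug->A->R->H->L->G->refl->F->L'->G->R'->D->plug->C
Char 2 ('C'): step: R->2, L=5; C->plug->D->R->E->L->A->refl->D->L'->A->R'->E->plug->E
Char 3 ('E'): step: R->3, L=5; E->plug->E->R->A->L->D->refl->A->L'->E->R'->B->plug->F
Char 4 ('A'): step: R->4, L=5; A->plug->A->R->D->L->E->refl->C->L'->B->R'->G->plug->G
Char 5 ('E'): step: R->5, L=5; E->plug->E->R->D->L->E->refl->C->L'->B->R'->A->plug->A

Answer: CEFGA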